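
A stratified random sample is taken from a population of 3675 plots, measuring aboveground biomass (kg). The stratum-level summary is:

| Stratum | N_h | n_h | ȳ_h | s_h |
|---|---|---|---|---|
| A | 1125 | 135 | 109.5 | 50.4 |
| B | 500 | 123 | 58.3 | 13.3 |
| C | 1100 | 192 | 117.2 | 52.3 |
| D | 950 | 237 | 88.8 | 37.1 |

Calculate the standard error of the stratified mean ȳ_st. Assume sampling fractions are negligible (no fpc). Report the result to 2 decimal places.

SE(ȳ_st) ≈ 1.86

V̂(ȳ_st) = Σ W_h² s_h²/n_h, with W_h = N_h/N and N = 3675:
  stratum A: (1125/3675)²·50.4²/135 = 1.76327
  stratum B: (500/3675)²·13.3²/123 = 0.0266209
  stratum C: (1100/3675)²·52.3²/192 = 1.27636
  stratum D: (950/3675)²·37.1²/237 = 0.38809
V̂(ȳ_st) = 3.45433
SE(ȳ_st) = √3.45433 = 1.85858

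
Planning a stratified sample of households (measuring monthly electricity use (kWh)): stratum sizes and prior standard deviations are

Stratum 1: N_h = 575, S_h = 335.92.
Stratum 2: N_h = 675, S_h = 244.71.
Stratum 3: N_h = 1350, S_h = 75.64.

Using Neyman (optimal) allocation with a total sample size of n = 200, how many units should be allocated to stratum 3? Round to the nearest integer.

44

Neyman allocation: n_h = n · N_h S_h / Σ N_i S_i, with n = 200.
  stratum 1: N_h·S_h = 575·335.92 = 193154.00
  stratum 2: N_h·S_h = 675·244.71 = 165179.25
  stratum 3: N_h·S_h = 1350·75.64 = 102114.00
Σ N_h S_h = 460447.25
n for stratum 3 = 200·102114.00/460447.25 = 44.354 → 44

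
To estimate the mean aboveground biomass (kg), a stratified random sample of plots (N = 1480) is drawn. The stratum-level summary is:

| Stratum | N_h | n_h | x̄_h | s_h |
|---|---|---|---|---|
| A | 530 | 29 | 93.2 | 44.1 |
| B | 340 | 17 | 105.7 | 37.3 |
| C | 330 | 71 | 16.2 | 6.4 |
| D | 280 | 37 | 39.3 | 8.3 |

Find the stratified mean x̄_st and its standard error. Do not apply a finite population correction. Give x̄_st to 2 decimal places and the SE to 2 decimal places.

x̄_st ≈ 68.71, SE ≈ 3.61

x̄_st = Σ W_h x̄_h = (530·93.2 + 340·105.7 + 330·16.2 + 280·39.3)/1480 = 68.70541
V̂(x̄_st) = Σ W_h² s_h²/n_h, with W_h = N_h/N and N = 1480:
  stratum A: (530/1480)²·44.1²/29 = 8.60018
  stratum B: (340/1480)²·37.3²/17 = 4.3192
  stratum C: (330/1480)²·6.4²/71 = 0.0286818
  stratum D: (280/1480)²·8.3²/37 = 0.0666419
V̂(x̄_st) = 13.0147
SE(x̄_st) = √13.0147 = 3.60759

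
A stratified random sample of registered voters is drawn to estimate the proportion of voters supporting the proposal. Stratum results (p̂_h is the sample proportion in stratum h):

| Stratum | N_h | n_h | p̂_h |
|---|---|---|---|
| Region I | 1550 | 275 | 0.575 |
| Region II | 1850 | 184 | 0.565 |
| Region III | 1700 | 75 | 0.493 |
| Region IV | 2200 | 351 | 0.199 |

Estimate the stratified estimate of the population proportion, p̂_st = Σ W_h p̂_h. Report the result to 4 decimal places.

N = 7300; stratum weights W_h = N_h/N.
p̂_st = Σ W_h p̂_h = (1550·0.575 + 1850·0.565 + 1700·0.493 + 2200·0.199)/7300 = 0.44005

p̂_st ≈ 0.4401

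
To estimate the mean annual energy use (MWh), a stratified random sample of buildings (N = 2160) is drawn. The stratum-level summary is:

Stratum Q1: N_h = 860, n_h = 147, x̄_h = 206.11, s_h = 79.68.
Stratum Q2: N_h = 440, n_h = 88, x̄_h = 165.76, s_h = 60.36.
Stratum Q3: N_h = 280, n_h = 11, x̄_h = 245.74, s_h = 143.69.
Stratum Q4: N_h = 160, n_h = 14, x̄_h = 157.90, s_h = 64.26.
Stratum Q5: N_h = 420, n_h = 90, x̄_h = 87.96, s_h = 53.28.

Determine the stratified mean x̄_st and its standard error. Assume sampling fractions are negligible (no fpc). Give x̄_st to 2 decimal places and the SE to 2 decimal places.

x̄_st = Σ W_h x̄_h = (860·206.11 + 440·165.76 + 280·245.74 + 160·157.90 + 420·87.96)/2160 = 176.48306
V̂(x̄_st) = Σ W_h² s_h²/n_h, with W_h = N_h/N and N = 2160:
  stratum Q1: (860/2160)²·79.68²/147 = 6.84653
  stratum Q2: (440/2160)²·60.36²/88 = 1.71796
  stratum Q3: (280/2160)²·143.69²/11 = 31.5405
  stratum Q4: (160/2160)²·64.26²/14 = 1.6184
  stratum Q5: (420/2160)²·53.28²/90 = 1.19255
V̂(x̄_st) = 42.916
SE(x̄_st) = √42.916 = 6.55103

x̄_st ≈ 176.48, SE ≈ 6.55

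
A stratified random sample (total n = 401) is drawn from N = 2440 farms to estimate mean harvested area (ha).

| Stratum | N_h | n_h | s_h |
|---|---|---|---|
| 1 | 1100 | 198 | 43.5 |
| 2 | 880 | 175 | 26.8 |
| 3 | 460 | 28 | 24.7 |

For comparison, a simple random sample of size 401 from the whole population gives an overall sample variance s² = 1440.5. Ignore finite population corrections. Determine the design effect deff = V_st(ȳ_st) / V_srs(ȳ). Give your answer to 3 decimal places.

V̂(ȳ_st) = Σ W_h² s_h²/n_h, with W_h = N_h/N and N = 2440:
  stratum 1: (1100/2440)²·43.5²/198 = 1.94231
  stratum 2: (880/2440)²·26.8²/175 = 0.533848
  stratum 3: (460/2440)²·24.7²/28 = 0.774412
V_st = 3.25057
V_srs = s²/n = 1440.5/401 = 3.59227
deff = V_st / V_srs = 3.25057/3.59227 = 0.9049

deff ≈ 0.905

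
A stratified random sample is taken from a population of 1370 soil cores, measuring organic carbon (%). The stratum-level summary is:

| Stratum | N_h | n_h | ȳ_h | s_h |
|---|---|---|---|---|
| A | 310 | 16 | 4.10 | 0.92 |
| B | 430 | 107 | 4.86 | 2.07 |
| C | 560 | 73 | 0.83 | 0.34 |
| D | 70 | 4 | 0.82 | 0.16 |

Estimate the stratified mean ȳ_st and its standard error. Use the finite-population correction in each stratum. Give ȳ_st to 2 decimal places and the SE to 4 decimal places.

ȳ_st = Σ W_h ȳ_h = (310·4.10 + 430·4.86 + 560·0.83 + 70·0.82)/1370 = 2.83431
V̂(ȳ_st) = Σ W_h² (1 − n_h/N_h) s_h²/n_h, with W_h = N_h/N and N = 1370:
  stratum A: (310/1370)²·(1 − 16/310)·0.92²/16 = 0.00256876
  stratum B: (430/1370)²·(1 − 107/430)·2.07²/107 = 0.00296338
  stratum C: (560/1370)²·(1 − 73/560)·0.34²/73 = 0.000230097
  stratum D: (70/1370)²·(1 − 4/70)·0.16²/4 = 1.57536e-05
V̂(ȳ_st) = 0.00577799
SE(ȳ_st) = √0.00577799 = 0.0760131

ȳ_st ≈ 2.83, SE ≈ 0.0760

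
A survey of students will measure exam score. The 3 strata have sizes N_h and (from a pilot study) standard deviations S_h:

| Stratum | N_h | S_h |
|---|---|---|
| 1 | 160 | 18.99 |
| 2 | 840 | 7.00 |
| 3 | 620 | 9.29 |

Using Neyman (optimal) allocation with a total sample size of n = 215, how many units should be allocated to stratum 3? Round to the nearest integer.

Neyman allocation: n_h = n · N_h S_h / Σ N_i S_i, with n = 215.
  stratum 1: N_h·S_h = 160·18.99 = 3038.40
  stratum 2: N_h·S_h = 840·7.00 = 5880.00
  stratum 3: N_h·S_h = 620·9.29 = 5759.80
Σ N_h S_h = 14678.20
n for stratum 3 = 215·5759.80/14678.20 = 84.367 → 84

84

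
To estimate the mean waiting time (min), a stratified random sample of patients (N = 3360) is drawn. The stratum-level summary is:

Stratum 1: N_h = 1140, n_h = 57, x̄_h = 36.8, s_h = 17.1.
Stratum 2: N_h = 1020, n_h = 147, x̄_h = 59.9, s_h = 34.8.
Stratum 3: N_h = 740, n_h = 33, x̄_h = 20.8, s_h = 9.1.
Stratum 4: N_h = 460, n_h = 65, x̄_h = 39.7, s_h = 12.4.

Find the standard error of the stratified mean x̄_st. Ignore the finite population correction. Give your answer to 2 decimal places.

V̂(x̄_st) = Σ W_h² s_h²/n_h, with W_h = N_h/N and N = 3360:
  stratum 1: (1140/3360)²·17.1²/57 = 0.590539
  stratum 2: (1020/3360)²·34.8²/147 = 0.759212
  stratum 3: (740/3360)²·9.1²/33 = 0.121718
  stratum 4: (460/3360)²·12.4²/65 = 0.0443371
V̂(x̄_st) = 1.51581
SE(x̄_st) = √1.51581 = 1.23118

SE(x̄_st) ≈ 1.23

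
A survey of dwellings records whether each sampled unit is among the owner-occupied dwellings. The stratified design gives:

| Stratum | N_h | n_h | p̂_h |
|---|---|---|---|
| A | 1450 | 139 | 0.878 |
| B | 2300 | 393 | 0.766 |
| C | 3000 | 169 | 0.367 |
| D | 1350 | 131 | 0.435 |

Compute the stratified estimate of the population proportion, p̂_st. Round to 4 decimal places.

p̂_st ≈ 0.5831

N = 8100; stratum weights W_h = N_h/N.
p̂_st = Σ W_h p̂_h = (1450·0.878 + 2300·0.766 + 3000·0.367 + 1350·0.435)/8100 = 0.58310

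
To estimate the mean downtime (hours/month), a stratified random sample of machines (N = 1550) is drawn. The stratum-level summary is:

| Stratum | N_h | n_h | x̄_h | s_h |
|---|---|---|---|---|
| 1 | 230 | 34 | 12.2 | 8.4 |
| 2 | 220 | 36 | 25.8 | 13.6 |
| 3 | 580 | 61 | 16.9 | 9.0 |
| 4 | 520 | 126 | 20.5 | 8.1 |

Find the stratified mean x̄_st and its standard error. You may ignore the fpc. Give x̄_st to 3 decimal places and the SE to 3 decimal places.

x̄_st = Σ W_h x̄_h = (230·12.2 + 220·25.8 + 580·16.9 + 520·20.5)/1550 = 18.67355
V̂(x̄_st) = Σ W_h² s_h²/n_h, with W_h = N_h/N and N = 1550:
  stratum 1: (230/1550)²·8.4²/34 = 0.0456953
  stratum 2: (220/1550)²·13.6²/36 = 0.103504
  stratum 3: (580/1550)²·9.0²/61 = 0.185929
  stratum 4: (520/1550)²·8.1²/126 = 0.0586061
V̂(x̄_st) = 0.393735
SE(x̄_st) = √0.393735 = 0.627483

x̄_st ≈ 18.674, SE ≈ 0.627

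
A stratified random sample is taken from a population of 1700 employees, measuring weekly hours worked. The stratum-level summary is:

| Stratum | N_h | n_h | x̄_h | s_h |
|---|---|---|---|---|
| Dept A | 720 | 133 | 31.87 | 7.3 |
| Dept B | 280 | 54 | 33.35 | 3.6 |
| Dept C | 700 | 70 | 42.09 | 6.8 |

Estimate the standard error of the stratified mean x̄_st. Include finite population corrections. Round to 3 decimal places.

V̂(x̄_st) = Σ W_h² (1 − n_h/N_h) s_h²/n_h, with W_h = N_h/N and N = 1700:
  stratum Dept A: (720/1700)²·(1 − 133/720)·7.3²/133 = 0.0585958
  stratum Dept B: (280/1700)²·(1 − 54/280)·3.6²/54 = 0.00525509
  stratum Dept C: (700/1700)²·(1 − 70/700)·6.8²/70 = 0.1008
V̂(x̄_st) = 0.164651
SE(x̄_st) = √0.164651 = 0.405772

SE(x̄_st) ≈ 0.406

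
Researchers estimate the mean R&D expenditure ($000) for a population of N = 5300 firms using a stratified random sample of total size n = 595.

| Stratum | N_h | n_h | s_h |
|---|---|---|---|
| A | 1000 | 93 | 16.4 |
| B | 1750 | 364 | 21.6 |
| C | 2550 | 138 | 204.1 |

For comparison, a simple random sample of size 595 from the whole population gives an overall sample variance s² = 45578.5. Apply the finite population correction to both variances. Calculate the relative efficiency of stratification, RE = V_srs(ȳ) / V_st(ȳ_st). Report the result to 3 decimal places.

RE ≈ 1.026

V̂(ȳ_st) = Σ W_h² (1 − n_h/N_h) s_h²/n_h, with W_h = N_h/N and N = 5300:
  stratum A: (1000/5300)²·(1 − 93/1000)·16.4²/93 = 0.0933814
  stratum B: (1750/5300)²·(1 − 364/1750)·21.6²/364 = 0.110677
  stratum C: (2550/5300)²·(1 − 138/2550)·204.1²/138 = 66.0956
V_st = 66.2997
V_srs = (1 − 595/5300)·45578.5/595 = 68.0028
Relative efficiency = V_srs / V_st = 68.0028/66.2997 = 1.0257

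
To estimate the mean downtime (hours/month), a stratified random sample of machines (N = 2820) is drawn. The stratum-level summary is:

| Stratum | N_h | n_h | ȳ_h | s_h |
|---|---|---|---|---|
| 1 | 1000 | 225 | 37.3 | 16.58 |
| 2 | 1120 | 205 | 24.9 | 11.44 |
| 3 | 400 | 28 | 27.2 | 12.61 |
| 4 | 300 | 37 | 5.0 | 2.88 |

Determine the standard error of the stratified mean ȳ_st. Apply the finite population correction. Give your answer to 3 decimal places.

SE(ȳ_st) ≈ 0.557

V̂(ȳ_st) = Σ W_h² (1 − n_h/N_h) s_h²/n_h, with W_h = N_h/N and N = 2820:
  stratum 1: (1000/2820)²·(1 − 225/1000)·16.58²/225 = 0.119067
  stratum 2: (1120/2820)²·(1 − 205/1120)·11.44²/205 = 0.0822695
  stratum 3: (400/2820)²·(1 − 28/400)·12.61²/28 = 0.106262
  stratum 4: (300/2820)²·(1 − 37/300)·2.88²/37 = 0.00222414
V̂(ȳ_st) = 0.309822
SE(ȳ_st) = √0.309822 = 0.556617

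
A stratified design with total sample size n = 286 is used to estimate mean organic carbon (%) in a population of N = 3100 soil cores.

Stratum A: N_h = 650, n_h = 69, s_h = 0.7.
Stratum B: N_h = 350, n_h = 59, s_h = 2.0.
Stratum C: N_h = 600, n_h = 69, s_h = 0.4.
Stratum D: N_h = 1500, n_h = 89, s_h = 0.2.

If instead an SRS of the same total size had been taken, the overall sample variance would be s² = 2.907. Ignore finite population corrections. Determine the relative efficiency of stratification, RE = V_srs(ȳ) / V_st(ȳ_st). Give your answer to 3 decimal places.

V̂(ȳ_st) = Σ W_h² s_h²/n_h, with W_h = N_h/N and N = 3100:
  stratum A: (650/3100)²·0.7²/69 = 0.000312213
  stratum B: (350/3100)²·2.0²/59 = 0.000864213
  stratum C: (600/3100)²·0.4²/69 = 8.6866e-05
  stratum D: (1500/3100)²·0.2²/89 = 0.000105227
V_st = 0.00136852
V_srs = s²/n = 2.907/286 = 0.0101643
Relative efficiency = V_srs / V_st = 0.0101643/0.00136852 = 7.4273

RE ≈ 7.427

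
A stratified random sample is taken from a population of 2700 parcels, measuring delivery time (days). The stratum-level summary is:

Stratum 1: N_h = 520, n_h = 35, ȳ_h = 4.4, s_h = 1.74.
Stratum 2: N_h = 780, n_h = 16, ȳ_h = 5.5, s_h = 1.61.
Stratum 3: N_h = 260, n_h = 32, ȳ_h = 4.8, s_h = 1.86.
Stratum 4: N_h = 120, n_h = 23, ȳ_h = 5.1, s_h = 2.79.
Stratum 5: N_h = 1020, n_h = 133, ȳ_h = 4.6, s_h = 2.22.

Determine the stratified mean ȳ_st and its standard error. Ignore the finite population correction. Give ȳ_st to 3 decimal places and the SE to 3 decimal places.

ȳ_st = Σ W_h ȳ_h = (520·4.4 + 780·5.5 + 260·4.8 + 120·5.1 + 1020·4.6)/2700 = 4.86296
V̂(ȳ_st) = Σ W_h² s_h²/n_h, with W_h = N_h/N and N = 2700:
  stratum 1: (520/2700)²·1.74²/35 = 0.00320856
  stratum 2: (780/2700)²·1.61²/16 = 0.0135205
  stratum 3: (260/2700)²·1.86²/32 = 0.00100252
  stratum 4: (120/2700)²·2.79²/23 = 0.000668522
  stratum 5: (1020/2700)²·2.22²/133 = 0.00528843
V̂(ȳ_st) = 0.0236886
SE(ȳ_st) = √0.0236886 = 0.153911

ȳ_st ≈ 4.863, SE ≈ 0.154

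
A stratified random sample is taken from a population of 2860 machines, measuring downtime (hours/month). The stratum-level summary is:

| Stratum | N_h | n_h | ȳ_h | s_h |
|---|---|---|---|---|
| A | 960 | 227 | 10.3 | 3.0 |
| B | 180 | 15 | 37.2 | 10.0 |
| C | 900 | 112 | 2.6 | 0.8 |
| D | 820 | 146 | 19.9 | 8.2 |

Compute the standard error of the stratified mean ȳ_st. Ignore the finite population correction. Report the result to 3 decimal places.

V̂(ȳ_st) = Σ W_h² s_h²/n_h, with W_h = N_h/N and N = 2860:
  stratum A: (960/2860)²·3.0²/227 = 0.00446711
  stratum B: (180/2860)²·10.0²/15 = 0.0264072
  stratum C: (900/2860)²·0.8²/112 = 0.000565868
  stratum D: (820/2860)²·8.2²/146 = 0.0378591
V̂(ȳ_st) = 0.0692993
SE(ȳ_st) = √0.0692993 = 0.263248

SE(ȳ_st) ≈ 0.263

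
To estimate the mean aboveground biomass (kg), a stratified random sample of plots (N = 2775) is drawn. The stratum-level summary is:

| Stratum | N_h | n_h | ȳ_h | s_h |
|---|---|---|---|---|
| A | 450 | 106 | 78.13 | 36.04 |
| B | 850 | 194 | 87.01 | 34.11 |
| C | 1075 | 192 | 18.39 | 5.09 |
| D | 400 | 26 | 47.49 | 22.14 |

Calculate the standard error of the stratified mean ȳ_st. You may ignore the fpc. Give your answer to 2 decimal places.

V̂(ȳ_st) = Σ W_h² s_h²/n_h, with W_h = N_h/N and N = 2775:
  stratum A: (450/2775)²·36.04²/106 = 0.322228
  stratum B: (850/2775)²·34.11²/194 = 0.562696
  stratum C: (1075/2775)²·5.09²/192 = 0.02025
  stratum D: (400/2775)²·22.14²/26 = 0.39172
V̂(ȳ_st) = 1.29689
SE(ȳ_st) = √1.29689 = 1.13881

SE(ȳ_st) ≈ 1.14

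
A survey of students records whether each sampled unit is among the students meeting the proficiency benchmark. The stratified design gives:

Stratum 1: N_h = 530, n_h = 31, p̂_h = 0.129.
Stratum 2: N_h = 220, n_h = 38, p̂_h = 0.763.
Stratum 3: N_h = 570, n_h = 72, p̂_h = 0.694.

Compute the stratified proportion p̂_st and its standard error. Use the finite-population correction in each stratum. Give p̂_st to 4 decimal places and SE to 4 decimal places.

N = 1320; stratum weights W_h = N_h/N.
p̂_st = Σ W_h p̂_h = (530·0.129 + 220·0.763 + 570·0.694)/1320 = 0.47864
V̂(p̂_st) = Σ W_h² (1 − n_h/N_h) p̂_h(1−p̂_h)/(n_h−1):
  stratum 1: (530/1320)²·(1 − 31/530)·0.129·0.871/30 = 0.00056848
  stratum 2: (220/1320)²·(1 − 38/220)·0.763·0.237/37 = 0.00011231
  stratum 3: (570/1320)²·(1 − 72/570)·0.694·0.306/71 = 0.00048728
V̂(p̂_st) = 0.00116807; SE = √V̂ = 0.034177

p̂_st ≈ 0.4786, SE ≈ 0.0342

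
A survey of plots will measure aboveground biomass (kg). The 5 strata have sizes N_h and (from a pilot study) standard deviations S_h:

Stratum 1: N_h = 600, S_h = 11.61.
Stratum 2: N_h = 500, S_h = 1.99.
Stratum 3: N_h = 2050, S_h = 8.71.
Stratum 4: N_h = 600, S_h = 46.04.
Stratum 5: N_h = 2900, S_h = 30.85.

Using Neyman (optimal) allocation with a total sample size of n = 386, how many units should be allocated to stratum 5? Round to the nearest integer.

Neyman allocation: n_h = n · N_h S_h / Σ N_i S_i, with n = 386.
  stratum 1: N_h·S_h = 600·11.61 = 6966.00
  stratum 2: N_h·S_h = 500·1.99 = 995.00
  stratum 3: N_h·S_h = 2050·8.71 = 17855.50
  stratum 4: N_h·S_h = 600·46.04 = 27624.00
  stratum 5: N_h·S_h = 2900·30.85 = 89465.00
Σ N_h S_h = 142905.50
n for stratum 5 = 386·89465.00/142905.50 = 241.653 → 242

242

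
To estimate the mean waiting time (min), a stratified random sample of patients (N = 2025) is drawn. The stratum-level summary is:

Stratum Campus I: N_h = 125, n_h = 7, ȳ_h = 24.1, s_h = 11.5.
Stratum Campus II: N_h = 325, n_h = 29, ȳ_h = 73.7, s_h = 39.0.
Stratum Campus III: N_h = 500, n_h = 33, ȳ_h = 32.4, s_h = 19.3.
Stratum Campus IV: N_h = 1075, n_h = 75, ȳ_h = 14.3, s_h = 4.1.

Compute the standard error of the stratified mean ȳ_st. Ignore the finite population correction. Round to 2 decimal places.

V̂(ȳ_st) = Σ W_h² s_h²/n_h, with W_h = N_h/N and N = 2025:
  stratum Campus I: (125/2025)²·11.5²/7 = 0.0719892
  stratum Campus II: (325/2025)²·39.0²/29 = 1.35098
  stratum Campus III: (500/2025)²·19.3²/33 = 0.688162
  stratum Campus IV: (1075/2025)²·4.1²/75 = 0.0631645
V̂(ȳ_st) = 2.17429
SE(ȳ_st) = √2.17429 = 1.47455

SE(ȳ_st) ≈ 1.47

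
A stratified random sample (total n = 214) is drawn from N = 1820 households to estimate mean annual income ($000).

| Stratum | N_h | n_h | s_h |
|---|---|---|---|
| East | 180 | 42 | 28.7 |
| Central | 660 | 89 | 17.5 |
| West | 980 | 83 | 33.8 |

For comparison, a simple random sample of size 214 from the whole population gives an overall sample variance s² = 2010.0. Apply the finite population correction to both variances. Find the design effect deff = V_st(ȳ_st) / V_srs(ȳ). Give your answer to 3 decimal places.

deff ≈ 0.506

V̂(ȳ_st) = Σ W_h² (1 − n_h/N_h) s_h²/n_h, with W_h = N_h/N and N = 1820:
  stratum East: (180/1820)²·(1 − 42/180)·28.7²/42 = 0.14707
  stratum Central: (660/1820)²·(1 − 89/660)·17.5²/89 = 0.391492
  stratum West: (980/1820)²·(1 − 83/980)·33.8²/83 = 3.65284
V_st = 4.19141
V_srs = (1 − 214/1820)·2010.0/214 = 8.28813
deff = V_st / V_srs = 4.19141/8.28813 = 0.5057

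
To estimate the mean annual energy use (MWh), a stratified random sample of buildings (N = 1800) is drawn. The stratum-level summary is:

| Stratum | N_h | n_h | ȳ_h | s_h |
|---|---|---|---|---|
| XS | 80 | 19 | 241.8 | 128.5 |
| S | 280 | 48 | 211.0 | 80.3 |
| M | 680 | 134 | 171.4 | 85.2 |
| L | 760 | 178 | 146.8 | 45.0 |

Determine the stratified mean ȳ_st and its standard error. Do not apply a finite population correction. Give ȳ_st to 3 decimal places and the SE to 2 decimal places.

ȳ_st ≈ 170.302, SE ≈ 3.84

ȳ_st = Σ W_h ȳ_h = (80·241.8 + 280·211.0 + 680·171.4 + 760·146.8)/1800 = 170.30222
V̂(ȳ_st) = Σ W_h² s_h²/n_h, with W_h = N_h/N and N = 1800:
  stratum XS: (80/1800)²·128.5²/19 = 1.71667
  stratum S: (280/1800)²·80.3²/48 = 3.25058
  stratum M: (680/1800)²·85.2²/134 = 7.73121
  stratum L: (760/1800)²·45.0²/178 = 2.02809
V̂(ȳ_st) = 14.7265
SE(ȳ_st) = √14.7265 = 3.83752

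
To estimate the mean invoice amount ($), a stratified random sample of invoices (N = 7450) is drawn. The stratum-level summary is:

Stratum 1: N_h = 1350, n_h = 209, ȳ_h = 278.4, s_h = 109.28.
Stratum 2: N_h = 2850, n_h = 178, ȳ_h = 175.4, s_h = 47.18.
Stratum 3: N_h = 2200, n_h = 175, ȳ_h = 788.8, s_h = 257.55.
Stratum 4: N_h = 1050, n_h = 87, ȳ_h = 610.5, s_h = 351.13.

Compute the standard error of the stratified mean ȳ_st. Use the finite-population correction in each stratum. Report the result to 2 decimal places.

V̂(ȳ_st) = Σ W_h² (1 − n_h/N_h) s_h²/n_h, with W_h = N_h/N and N = 7450:
  stratum 1: (1350/7450)²·(1 − 209/1350)·109.28²/209 = 1.58578
  stratum 2: (2850/7450)²·(1 − 178/2850)·47.18²/178 = 1.71579
  stratum 3: (2200/7450)²·(1 − 175/2200)·257.55²/175 = 30.4243
  stratum 4: (1050/7450)²·(1 − 87/1050)·351.13²/87 = 25.8178
V̂(ȳ_st) = 59.5437
SE(ȳ_st) = √59.5437 = 7.71645

SE(ȳ_st) ≈ 7.72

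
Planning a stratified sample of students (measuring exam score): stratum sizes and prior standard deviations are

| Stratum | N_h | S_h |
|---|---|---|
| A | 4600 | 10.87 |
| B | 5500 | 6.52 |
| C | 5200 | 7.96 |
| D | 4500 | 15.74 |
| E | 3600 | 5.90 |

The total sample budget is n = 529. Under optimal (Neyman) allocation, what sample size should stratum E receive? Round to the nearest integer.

Neyman allocation: n_h = n · N_h S_h / Σ N_i S_i, with n = 529.
  stratum A: N_h·S_h = 4600·10.87 = 50002.00
  stratum B: N_h·S_h = 5500·6.52 = 35860.00
  stratum C: N_h·S_h = 5200·7.96 = 41392.00
  stratum D: N_h·S_h = 4500·15.74 = 70830.00
  stratum E: N_h·S_h = 3600·5.90 = 21240.00
Σ N_h S_h = 219324.00
n for stratum E = 529·21240.00/219324.00 = 51.230 → 51

51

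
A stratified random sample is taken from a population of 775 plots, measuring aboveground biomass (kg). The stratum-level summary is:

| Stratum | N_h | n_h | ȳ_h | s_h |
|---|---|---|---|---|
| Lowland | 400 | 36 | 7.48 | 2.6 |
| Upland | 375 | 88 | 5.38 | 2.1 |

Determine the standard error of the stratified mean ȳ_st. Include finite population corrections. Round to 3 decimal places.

SE(ȳ_st) ≈ 0.233

V̂(ȳ_st) = Σ W_h² (1 − n_h/N_h) s_h²/n_h, with W_h = N_h/N and N = 775:
  stratum Lowland: (400/775)²·(1 − 36/400)·2.6²/36 = 0.04552
  stratum Upland: (375/775)²·(1 − 88/375)·2.1²/88 = 0.00897978
V̂(ȳ_st) = 0.0544998
SE(ȳ_st) = √0.0544998 = 0.233452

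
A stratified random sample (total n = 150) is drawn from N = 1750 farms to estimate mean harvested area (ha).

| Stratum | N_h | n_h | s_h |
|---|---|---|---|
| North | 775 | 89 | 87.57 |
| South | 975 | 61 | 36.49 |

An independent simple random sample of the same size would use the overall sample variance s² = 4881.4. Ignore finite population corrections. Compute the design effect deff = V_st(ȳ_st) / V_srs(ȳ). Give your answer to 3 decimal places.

V̂(ȳ_st) = Σ W_h² s_h²/n_h, with W_h = N_h/N and N = 1750:
  stratum North: (775/1750)²·87.57²/89 = 16.8985
  stratum South: (975/1750)²·36.49²/61 = 6.77565
V_st = 23.6741
V_srs = s²/n = 4881.4/150 = 32.5427
deff = V_st / V_srs = 23.6741/32.5427 = 0.7275

deff ≈ 0.727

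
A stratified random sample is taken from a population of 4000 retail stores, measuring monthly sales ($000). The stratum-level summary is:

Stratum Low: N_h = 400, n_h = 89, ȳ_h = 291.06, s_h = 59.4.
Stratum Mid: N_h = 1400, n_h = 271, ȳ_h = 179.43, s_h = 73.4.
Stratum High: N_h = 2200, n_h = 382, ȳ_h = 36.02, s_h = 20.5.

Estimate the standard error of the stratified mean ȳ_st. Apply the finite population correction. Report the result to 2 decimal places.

V̂(ȳ_st) = Σ W_h² (1 − n_h/N_h) s_h²/n_h, with W_h = N_h/N and N = 4000:
  stratum Low: (400/4000)²·(1 − 89/400)·59.4²/89 = 0.308236
  stratum Mid: (1400/4000)²·(1 − 271/1400)·73.4²/271 = 1.96392
  stratum High: (2200/4000)²·(1 − 382/2200)·20.5²/382 = 0.275005
V̂(ȳ_st) = 2.54717
SE(ȳ_st) = √2.54717 = 1.59598

SE(ȳ_st) ≈ 1.60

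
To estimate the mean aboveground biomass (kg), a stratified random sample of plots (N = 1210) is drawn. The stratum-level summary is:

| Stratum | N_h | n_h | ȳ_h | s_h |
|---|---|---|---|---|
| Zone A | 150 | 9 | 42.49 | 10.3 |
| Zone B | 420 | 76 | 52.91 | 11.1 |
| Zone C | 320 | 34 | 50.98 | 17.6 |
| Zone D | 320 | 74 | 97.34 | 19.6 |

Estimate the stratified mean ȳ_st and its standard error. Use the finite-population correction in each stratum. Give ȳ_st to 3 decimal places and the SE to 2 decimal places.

ȳ_st = Σ W_h ȳ_h = (150·42.49 + 420·52.91 + 320·50.98 + 320·97.34)/1210 = 62.85793
V̂(ȳ_st) = Σ W_h² (1 − n_h/N_h) s_h²/n_h, with W_h = N_h/N and N = 1210:
  stratum Zone A: (150/1210)²·(1 − 9/150)·10.3²/9 = 0.170283
  stratum Zone B: (420/1210)²·(1 − 76/420)·11.1²/76 = 0.159981
  stratum Zone C: (320/1210)²·(1 − 34/320)·17.6²/34 = 0.569497
  stratum Zone D: (320/1210)²·(1 − 74/320)·19.6²/74 = 0.279122
V̂(ȳ_st) = 1.17888
SE(ȳ_st) = √1.17888 = 1.08576

ȳ_st ≈ 62.858, SE ≈ 1.09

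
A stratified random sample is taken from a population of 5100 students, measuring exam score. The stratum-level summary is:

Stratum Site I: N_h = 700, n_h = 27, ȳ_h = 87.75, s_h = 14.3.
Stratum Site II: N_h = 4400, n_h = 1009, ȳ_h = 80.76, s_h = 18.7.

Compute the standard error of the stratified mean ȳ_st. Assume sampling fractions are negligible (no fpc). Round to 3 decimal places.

V̂(ȳ_st) = Σ W_h² s_h²/n_h, with W_h = N_h/N and N = 5100:
  stratum Site I: (700/5100)²·14.3²/27 = 0.14268
  stratum Site II: (4400/5100)²·18.7²/1009 = 0.257963
V̂(ȳ_st) = 0.400643
SE(ȳ_st) = √0.400643 = 0.632964

SE(ȳ_st) ≈ 0.633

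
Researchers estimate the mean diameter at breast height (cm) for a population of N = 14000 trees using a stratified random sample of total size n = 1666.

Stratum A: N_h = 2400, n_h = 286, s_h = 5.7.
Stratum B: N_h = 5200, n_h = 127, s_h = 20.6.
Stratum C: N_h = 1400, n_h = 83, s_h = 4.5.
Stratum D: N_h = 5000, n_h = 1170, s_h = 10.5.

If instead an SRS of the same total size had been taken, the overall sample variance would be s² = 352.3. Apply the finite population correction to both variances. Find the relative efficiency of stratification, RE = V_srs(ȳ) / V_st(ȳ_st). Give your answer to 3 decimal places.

RE ≈ 0.401

V̂(ȳ_st) = Σ W_h² (1 − n_h/N_h) s_h²/n_h, with W_h = N_h/N and N = 14000:
  stratum A: (2400/14000)²·(1 − 286/2400)·5.7²/286 = 0.00294065
  stratum B: (5200/14000)²·(1 − 127/5200)·20.6²/127 = 0.449721
  stratum C: (1400/14000)²·(1 − 83/1400)·4.5²/83 = 0.00229512
  stratum D: (5000/14000)²·(1 − 1170/5000)·10.5²/1170 = 0.00920673
V_st = 0.464163
V_srs = (1 − 1666/14000)·352.3/1666 = 0.1863
Relative efficiency = V_srs / V_st = 0.1863/0.464163 = 0.4014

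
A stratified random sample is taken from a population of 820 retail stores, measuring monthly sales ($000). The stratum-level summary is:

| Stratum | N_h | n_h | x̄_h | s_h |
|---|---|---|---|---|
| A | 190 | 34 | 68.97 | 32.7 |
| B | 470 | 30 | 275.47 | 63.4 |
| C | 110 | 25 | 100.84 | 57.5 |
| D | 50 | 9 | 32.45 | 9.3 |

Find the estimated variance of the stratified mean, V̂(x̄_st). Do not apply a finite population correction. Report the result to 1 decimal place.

V̂(x̄_st) ≈ 48.1

V̂(x̄_st) = Σ W_h² s_h²/n_h, with W_h = N_h/N and N = 820:
  stratum A: (190/820)²·32.7²/34 = 1.68848
  stratum B: (470/820)²·63.4²/30 = 44.0175
  stratum C: (110/820)²·57.5²/25 = 2.37987
  stratum D: (50/820)²·9.3²/9 = 0.0357302
V̂(x̄_st) = 48.1216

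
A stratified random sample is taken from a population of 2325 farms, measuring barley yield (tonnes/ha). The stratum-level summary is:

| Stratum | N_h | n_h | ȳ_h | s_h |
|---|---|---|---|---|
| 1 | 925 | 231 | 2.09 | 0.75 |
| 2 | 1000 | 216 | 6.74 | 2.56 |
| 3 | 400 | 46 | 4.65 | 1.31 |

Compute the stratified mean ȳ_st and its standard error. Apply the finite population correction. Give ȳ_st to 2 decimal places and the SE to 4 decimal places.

ȳ_st = Σ W_h ȳ_h = (925·2.09 + 1000·6.74 + 400·4.65)/2325 = 4.53043
V̂(ȳ_st) = Σ W_h² (1 − n_h/N_h) s_h²/n_h, with W_h = N_h/N and N = 2325:
  stratum 1: (925/2325)²·(1 − 231/925)·0.75²/231 = 0.000289178
  stratum 2: (1000/2325)²·(1 − 216/1000)·2.56²/216 = 0.00440044
  stratum 3: (400/2325)²·(1 − 46/400)·1.31²/46 = 0.000977242
V̂(ȳ_st) = 0.00566686
SE(ȳ_st) = √0.00566686 = 0.0752786

ȳ_st ≈ 4.53, SE ≈ 0.0753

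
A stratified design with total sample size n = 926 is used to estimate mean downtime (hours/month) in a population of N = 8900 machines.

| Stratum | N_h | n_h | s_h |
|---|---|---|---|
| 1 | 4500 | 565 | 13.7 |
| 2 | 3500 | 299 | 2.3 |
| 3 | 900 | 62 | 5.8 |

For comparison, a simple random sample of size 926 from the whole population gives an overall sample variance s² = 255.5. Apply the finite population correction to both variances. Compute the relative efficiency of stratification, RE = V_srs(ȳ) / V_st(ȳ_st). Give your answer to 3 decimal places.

V̂(ȳ_st) = Σ W_h² (1 − n_h/N_h) s_h²/n_h, with W_h = N_h/N and N = 8900:
  stratum 1: (4500/8900)²·(1 − 565/4500)·13.7²/565 = 0.0742626
  stratum 2: (3500/8900)²·(1 − 299/3500)·2.3²/299 = 0.00250241
  stratum 3: (900/8900)²·(1 − 62/900)·5.8²/62 = 0.0051662
V_st = 0.0819312
V_srs = (1 − 926/8900)·255.5/926 = 0.24721
Relative efficiency = V_srs / V_st = 0.24721/0.0819312 = 3.0173

RE ≈ 3.017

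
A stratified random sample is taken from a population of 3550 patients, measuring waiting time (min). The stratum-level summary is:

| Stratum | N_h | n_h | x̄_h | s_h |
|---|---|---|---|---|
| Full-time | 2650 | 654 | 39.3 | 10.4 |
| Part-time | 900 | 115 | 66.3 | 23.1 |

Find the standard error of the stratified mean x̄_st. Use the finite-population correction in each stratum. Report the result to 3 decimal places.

V̂(x̄_st) = Σ W_h² (1 − n_h/N_h) s_h²/n_h, with W_h = N_h/N and N = 3550:
  stratum Full-time: (2650/3550)²·(1 − 654/2650)·10.4²/654 = 0.0694127
  stratum Part-time: (900/3550)²·(1 − 115/900)·23.1²/115 = 0.260125
V̂(x̄_st) = 0.329537
SE(x̄_st) = √0.329537 = 0.574053

SE(x̄_st) ≈ 0.574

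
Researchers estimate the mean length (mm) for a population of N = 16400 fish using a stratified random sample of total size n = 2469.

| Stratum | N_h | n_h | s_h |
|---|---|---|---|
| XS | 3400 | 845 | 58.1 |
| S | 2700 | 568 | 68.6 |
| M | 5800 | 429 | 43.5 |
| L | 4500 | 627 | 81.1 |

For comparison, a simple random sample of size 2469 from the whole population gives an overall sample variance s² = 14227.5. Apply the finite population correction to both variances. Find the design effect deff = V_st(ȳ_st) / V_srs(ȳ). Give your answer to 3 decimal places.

V̂(ȳ_st) = Σ W_h² (1 − n_h/N_h) s_h²/n_h, with W_h = N_h/N and N = 16400:
  stratum XS: (3400/16400)²·(1 − 845/3400)·58.1²/845 = 0.129026
  stratum S: (2700/16400)²·(1 − 568/2700)·68.6²/568 = 0.177322
  stratum M: (5800/16400)²·(1 − 429/5800)·43.5²/429 = 0.510877
  stratum L: (4500/16400)²·(1 − 627/4500)·81.1²/627 = 0.679746
V_st = 1.49697
V_srs = (1 − 2469/16400)·14227.5/2469 = 4.89492
deff = V_st / V_srs = 1.49697/4.89492 = 0.3058

deff ≈ 0.306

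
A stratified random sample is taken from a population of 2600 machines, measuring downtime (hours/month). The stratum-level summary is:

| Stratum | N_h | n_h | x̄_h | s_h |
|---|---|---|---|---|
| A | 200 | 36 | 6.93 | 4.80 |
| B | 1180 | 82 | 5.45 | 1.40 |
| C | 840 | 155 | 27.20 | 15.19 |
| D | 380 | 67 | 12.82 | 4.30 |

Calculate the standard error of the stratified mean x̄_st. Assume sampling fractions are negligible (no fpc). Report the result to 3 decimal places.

SE(x̄_st) ≈ 0.412

V̂(x̄_st) = Σ W_h² s_h²/n_h, with W_h = N_h/N and N = 2600:
  stratum A: (200/2600)²·4.80²/36 = 0.00378698
  stratum B: (1180/2600)²·1.40²/82 = 0.00492334
  stratum C: (840/2600)²·15.19²/155 = 0.15538
  stratum D: (380/2600)²·4.30²/67 = 0.00589498
V̂(x̄_st) = 0.169986
SE(x̄_st) = √0.169986 = 0.412293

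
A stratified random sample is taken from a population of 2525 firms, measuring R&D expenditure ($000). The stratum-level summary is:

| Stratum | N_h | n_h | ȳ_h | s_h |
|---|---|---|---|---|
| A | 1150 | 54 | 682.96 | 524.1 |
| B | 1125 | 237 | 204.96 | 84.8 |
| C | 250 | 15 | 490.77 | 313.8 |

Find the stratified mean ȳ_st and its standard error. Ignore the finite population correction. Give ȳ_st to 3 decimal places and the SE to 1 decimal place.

ȳ_st ≈ 450.961, SE ≈ 33.5

ȳ_st = Σ W_h ȳ_h = (1150·682.96 + 1125·204.96 + 250·490.77)/2525 = 450.96099
V̂(ȳ_st) = Σ W_h² s_h²/n_h, with W_h = N_h/N and N = 2525:
  stratum A: (1150/2525)²·524.1²/54 = 1055.13
  stratum B: (1125/2525)²·84.8²/237 = 6.02318
  stratum C: (250/2525)²·313.8²/15 = 64.3535
V̂(ȳ_st) = 1125.51
SE(ȳ_st) = √1125.51 = 33.5486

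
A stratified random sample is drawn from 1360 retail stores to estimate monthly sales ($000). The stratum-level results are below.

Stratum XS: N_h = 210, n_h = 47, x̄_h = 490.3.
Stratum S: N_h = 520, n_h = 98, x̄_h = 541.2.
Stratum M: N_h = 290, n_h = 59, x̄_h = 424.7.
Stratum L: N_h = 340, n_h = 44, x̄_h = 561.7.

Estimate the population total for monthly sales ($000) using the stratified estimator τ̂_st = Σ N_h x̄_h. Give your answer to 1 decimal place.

τ̂_st ≈ 698528.0

τ̂_st = Σ N_h x̄_h = 210·490.3 + 520·541.2 + 290·424.7 + 340·561.7 = 698528.0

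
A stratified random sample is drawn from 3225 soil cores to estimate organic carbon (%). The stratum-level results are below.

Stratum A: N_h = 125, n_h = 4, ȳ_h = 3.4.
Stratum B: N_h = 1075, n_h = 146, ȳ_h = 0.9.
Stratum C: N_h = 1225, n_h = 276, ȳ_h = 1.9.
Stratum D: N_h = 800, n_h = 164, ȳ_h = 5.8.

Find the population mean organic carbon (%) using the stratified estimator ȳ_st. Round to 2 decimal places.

N = Σ N_h = 3225. Stratum weights W_h = N_h/N.
ȳ_st = (125·3.4 + 1075·0.9 + 1225·1.9 + 800·5.8) / 3225 = 2.5922

ȳ_st ≈ 2.59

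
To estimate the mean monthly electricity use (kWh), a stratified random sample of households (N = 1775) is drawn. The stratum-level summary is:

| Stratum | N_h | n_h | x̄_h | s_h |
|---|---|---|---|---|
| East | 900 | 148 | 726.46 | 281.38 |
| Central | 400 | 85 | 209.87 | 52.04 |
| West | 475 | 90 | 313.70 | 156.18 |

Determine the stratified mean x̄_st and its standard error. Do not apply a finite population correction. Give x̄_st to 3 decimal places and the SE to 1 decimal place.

x̄_st = Σ W_h x̄_h = (900·726.46 + 400·209.87 + 475·313.70)/1775 = 499.58845
V̂(x̄_st) = Σ W_h² s_h²/n_h, with W_h = N_h/N and N = 1775:
  stratum East: (900/1775)²·281.38²/148 = 137.535
  stratum Central: (400/1775)²·52.04²/85 = 1.618
  stratum West: (475/1775)²·156.18²/90 = 19.4088
V̂(x̄_st) = 158.562
SE(x̄_st) = √158.562 = 12.5921

x̄_st ≈ 499.588, SE ≈ 12.6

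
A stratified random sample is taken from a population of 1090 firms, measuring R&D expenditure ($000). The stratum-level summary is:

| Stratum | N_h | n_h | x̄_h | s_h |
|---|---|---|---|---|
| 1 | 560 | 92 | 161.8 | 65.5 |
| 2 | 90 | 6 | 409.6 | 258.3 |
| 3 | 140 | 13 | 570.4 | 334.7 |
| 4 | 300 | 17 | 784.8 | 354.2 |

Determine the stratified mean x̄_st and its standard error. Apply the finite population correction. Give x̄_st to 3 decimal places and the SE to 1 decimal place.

x̄_st ≈ 406.209, SE ≈ 27.2

x̄_st = Σ W_h x̄_h = (560·161.8 + 90·409.6 + 140·570.4 + 300·784.8)/1090 = 406.20917
V̂(x̄_st) = Σ W_h² (1 − n_h/N_h) s_h²/n_h, with W_h = N_h/N and N = 1090:
  stratum 1: (560/1090)²·(1 − 92/560)·65.5²/92 = 10.2867
  stratum 2: (90/1090)²·(1 − 6/90)·258.3²/6 = 70.7565
  stratum 3: (140/1090)²·(1 − 13/140)·334.7²/13 = 128.958
  stratum 4: (300/1090)²·(1 − 17/300)·354.2²/17 = 527.355
V̂(x̄_st) = 737.356
SE(x̄_st) = √737.356 = 27.1543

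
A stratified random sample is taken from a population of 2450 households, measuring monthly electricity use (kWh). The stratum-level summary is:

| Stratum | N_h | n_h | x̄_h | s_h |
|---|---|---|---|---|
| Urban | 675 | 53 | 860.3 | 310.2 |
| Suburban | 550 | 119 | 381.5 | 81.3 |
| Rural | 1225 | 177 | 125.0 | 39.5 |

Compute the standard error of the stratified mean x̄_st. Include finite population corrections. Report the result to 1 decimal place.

V̂(x̄_st) = Σ W_h² (1 − n_h/N_h) s_h²/n_h, with W_h = N_h/N and N = 2450:
  stratum Urban: (675/2450)²·(1 − 53/675)·310.2²/53 = 126.99
  stratum Suburban: (550/2450)²·(1 − 119/550)·81.3²/119 = 2.19352
  stratum Rural: (1225/2450)²·(1 − 177/1225)·39.5²/177 = 1.88532
V̂(x̄_st) = 131.069
SE(x̄_st) = √131.069 = 11.4485

SE(x̄_st) ≈ 11.4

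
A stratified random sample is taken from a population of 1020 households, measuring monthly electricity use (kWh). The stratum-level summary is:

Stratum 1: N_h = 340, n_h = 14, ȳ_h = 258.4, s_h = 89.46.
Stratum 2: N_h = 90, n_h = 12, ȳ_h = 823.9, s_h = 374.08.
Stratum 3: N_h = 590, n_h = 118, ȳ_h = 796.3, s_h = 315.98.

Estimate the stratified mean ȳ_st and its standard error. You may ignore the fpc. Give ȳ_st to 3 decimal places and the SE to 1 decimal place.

ȳ_st ≈ 619.435, SE ≈ 20.9

ȳ_st = Σ W_h ȳ_h = (340·258.4 + 90·823.9 + 590·796.3)/1020 = 619.43529
V̂(ȳ_st) = Σ W_h² s_h²/n_h, with W_h = N_h/N and N = 1020:
  stratum 1: (340/1020)²·89.46²/14 = 63.5166
  stratum 2: (90/1020)²·374.08²/12 = 90.7888
  stratum 3: (590/1020)²·315.98²/118 = 283.101
V̂(ȳ_st) = 437.406
SE(ȳ_st) = √437.406 = 20.9143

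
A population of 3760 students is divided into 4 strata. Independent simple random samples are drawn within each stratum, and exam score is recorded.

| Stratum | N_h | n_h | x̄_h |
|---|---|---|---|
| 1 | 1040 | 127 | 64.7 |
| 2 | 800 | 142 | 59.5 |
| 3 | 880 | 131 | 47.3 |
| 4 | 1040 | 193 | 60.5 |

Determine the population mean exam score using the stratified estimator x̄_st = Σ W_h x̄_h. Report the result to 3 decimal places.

x̄_st ≈ 58.360

N = Σ N_h = 3760. Stratum weights W_h = N_h/N.
x̄_st = (1040·64.7 + 800·59.5 + 880·47.3 + 1040·60.5) / 3760 = 58.35957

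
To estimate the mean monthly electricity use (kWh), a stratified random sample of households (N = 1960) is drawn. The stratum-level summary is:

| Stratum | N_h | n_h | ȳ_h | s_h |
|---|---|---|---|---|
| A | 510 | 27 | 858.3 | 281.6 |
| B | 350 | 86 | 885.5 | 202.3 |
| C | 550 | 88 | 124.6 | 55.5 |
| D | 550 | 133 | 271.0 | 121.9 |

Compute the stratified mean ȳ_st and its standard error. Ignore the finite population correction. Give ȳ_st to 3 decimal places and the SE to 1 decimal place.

ȳ_st = Σ W_h ȳ_h = (510·858.3 + 350·885.5 + 550·124.6 + 550·271.0)/1960 = 492.46837
V̂(ȳ_st) = Σ W_h² s_h²/n_h, with W_h = N_h/N and N = 1960:
  stratum A: (510/1960)²·281.6²/27 = 198.852
  stratum B: (350/1960)²·202.3²/86 = 15.1746
  stratum C: (550/1960)²·55.5²/88 = 2.75624
  stratum D: (550/1960)²·121.9²/133 = 8.7977
V̂(ȳ_st) = 225.58
SE(ȳ_st) = √225.58 = 15.0193

ȳ_st ≈ 492.468, SE ≈ 15.0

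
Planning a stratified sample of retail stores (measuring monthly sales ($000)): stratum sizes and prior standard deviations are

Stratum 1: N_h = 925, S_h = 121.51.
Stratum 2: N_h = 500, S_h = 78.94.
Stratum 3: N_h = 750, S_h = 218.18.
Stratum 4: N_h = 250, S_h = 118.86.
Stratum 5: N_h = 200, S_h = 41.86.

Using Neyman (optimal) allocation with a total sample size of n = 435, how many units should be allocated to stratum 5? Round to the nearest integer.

10

Neyman allocation: n_h = n · N_h S_h / Σ N_i S_i, with n = 435.
  stratum 1: N_h·S_h = 925·121.51 = 112396.75
  stratum 2: N_h·S_h = 500·78.94 = 39470.00
  stratum 3: N_h·S_h = 750·218.18 = 163635.00
  stratum 4: N_h·S_h = 250·118.86 = 29715.00
  stratum 5: N_h·S_h = 200·41.86 = 8372.00
Σ N_h S_h = 353588.75
n for stratum 5 = 435·8372.00/353588.75 = 10.300 → 10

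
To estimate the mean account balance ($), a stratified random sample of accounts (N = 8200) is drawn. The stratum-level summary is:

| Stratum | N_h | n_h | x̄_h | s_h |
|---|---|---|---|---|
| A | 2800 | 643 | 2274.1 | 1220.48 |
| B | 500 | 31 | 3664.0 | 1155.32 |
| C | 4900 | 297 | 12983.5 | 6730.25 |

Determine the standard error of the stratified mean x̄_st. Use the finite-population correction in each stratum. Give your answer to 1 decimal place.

V̂(x̄_st) = Σ W_h² (1 − n_h/N_h) s_h²/n_h, with W_h = N_h/N and N = 8200:
  stratum A: (2800/8200)²·(1 − 643/2800)·1220.48²/643 = 208.08
  stratum B: (500/8200)²·(1 − 31/500)·1155.32²/31 = 150.161
  stratum C: (4900/8200)²·(1 − 297/4900)·6730.25²/297 = 51158.2
V̂(x̄_st) = 51516.4
SE(x̄_st) = √51516.4 = 226.972

SE(x̄_st) ≈ 227.0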